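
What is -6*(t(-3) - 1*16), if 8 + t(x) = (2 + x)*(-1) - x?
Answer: 120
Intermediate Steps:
t(x) = -10 - 2*x (t(x) = -8 + ((2 + x)*(-1) - x) = -8 + ((-2 - x) - x) = -8 + (-2 - 2*x) = -10 - 2*x)
-6*(t(-3) - 1*16) = -6*((-10 - 2*(-3)) - 1*16) = -6*((-10 + 6) - 16) = -6*(-4 - 16) = -6*(-20) = 120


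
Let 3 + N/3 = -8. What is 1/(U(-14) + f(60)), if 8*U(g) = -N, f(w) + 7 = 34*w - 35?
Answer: 8/16017 ≈ 0.00049947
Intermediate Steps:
N = -33 (N = -9 + 3*(-8) = -9 - 24 = -33)
f(w) = -42 + 34*w (f(w) = -7 + (34*w - 35) = -7 + (-35 + 34*w) = -42 + 34*w)
U(g) = 33/8 (U(g) = (-1*(-33))/8 = (1/8)*33 = 33/8)
1/(U(-14) + f(60)) = 1/(33/8 + (-42 + 34*60)) = 1/(33/8 + (-42 + 2040)) = 1/(33/8 + 1998) = 1/(16017/8) = 8/16017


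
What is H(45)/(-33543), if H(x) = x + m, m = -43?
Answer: -2/33543 ≈ -5.9625e-5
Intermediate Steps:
H(x) = -43 + x (H(x) = x - 43 = -43 + x)
H(45)/(-33543) = (-43 + 45)/(-33543) = 2*(-1/33543) = -2/33543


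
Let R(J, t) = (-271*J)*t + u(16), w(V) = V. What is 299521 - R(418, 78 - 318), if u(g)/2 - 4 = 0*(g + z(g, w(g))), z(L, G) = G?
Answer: -26887207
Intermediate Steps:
u(g) = 8 (u(g) = 8 + 2*(0*(g + g)) = 8 + 2*(0*(2*g)) = 8 + 2*0 = 8 + 0 = 8)
R(J, t) = 8 - 271*J*t (R(J, t) = (-271*J)*t + 8 = -271*J*t + 8 = 8 - 271*J*t)
299521 - R(418, 78 - 318) = 299521 - (8 - 271*418*(78 - 318)) = 299521 - (8 - 271*418*(-240)) = 299521 - (8 + 27186720) = 299521 - 1*27186728 = 299521 - 27186728 = -26887207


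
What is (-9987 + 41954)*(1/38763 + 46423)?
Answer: 57524448673250/38763 ≈ 1.4840e+9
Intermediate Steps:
(-9987 + 41954)*(1/38763 + 46423) = 31967*(1/38763 + 46423) = 31967*(1799494750/38763) = 57524448673250/38763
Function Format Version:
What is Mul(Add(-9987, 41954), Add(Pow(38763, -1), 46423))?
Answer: Rational(57524448673250, 38763) ≈ 1.4840e+9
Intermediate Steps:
Mul(Add(-9987, 41954), Add(Pow(38763, -1), 46423)) = Mul(31967, Add(Rational(1, 38763), 46423)) = Mul(31967, Rational(1799494750, 38763)) = Rational(57524448673250, 38763)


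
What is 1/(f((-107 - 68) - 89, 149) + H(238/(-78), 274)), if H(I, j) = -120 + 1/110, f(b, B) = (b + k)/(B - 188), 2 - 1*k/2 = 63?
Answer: -4290/472301 ≈ -0.0090832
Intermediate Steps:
k = -122 (k = 4 - 2*63 = 4 - 126 = -122)
f(b, B) = (-122 + b)/(-188 + B) (f(b, B) = (b - 122)/(B - 188) = (-122 + b)/(-188 + B))
H(I, j) = -13199/110 (H(I, j) = -120 + 1/110 = -13199/110)
1/(f((-107 - 68) - 89, 149) + H(238/(-78), 274)) = 1/((-122 + ((-107 - 68) - 89))/(-188 + 149) - 13199/110) = 1/((-122 + (-175 - 89))/(-39) - 13199/110) = 1/(-(-122 - 264)/39 - 13199/110) = 1/(-1/39*(-386) - 13199/110) = 1/(386/39 - 13199/110) = 1/(-472301/4290) = -4290/472301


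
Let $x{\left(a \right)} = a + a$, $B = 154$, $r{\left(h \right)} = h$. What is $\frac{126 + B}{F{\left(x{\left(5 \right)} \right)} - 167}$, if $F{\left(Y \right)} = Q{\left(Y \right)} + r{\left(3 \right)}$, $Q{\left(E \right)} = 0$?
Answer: $- \frac{70}{41} \approx -1.7073$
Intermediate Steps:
$x{\left(a \right)} = 2 a$
$F{\left(Y \right)} = 3$ ($F{\left(Y \right)} = 0 + 3 = 3$)
$\frac{126 + B}{F{\left(x{\left(5 \right)} \right)} - 167} = \frac{126 + 154}{3 - 167} = \frac{280}{-164} = 280 \left(- \frac{1}{164}\right) = - \frac{70}{41}$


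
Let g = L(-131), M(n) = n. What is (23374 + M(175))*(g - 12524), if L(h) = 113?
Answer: -292266639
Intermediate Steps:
g = 113
(23374 + M(175))*(g - 12524) = (23374 + 175)*(113 - 12524) = 23549*(-12411) = -292266639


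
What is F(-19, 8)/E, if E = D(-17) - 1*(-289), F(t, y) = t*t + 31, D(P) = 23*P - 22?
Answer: -98/31 ≈ -3.1613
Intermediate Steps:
D(P) = -22 + 23*P
F(t, y) = 31 + t² (F(t, y) = t² + 31 = 31 + t²)
E = -124 (E = (-22 + 23*(-17)) - 1*(-289) = (-22 - 391) + 289 = -413 + 289 = -124)
F(-19, 8)/E = (31 + (-19)²)/(-124) = (31 + 361)*(-1/124) = 392*(-1/124) = -98/31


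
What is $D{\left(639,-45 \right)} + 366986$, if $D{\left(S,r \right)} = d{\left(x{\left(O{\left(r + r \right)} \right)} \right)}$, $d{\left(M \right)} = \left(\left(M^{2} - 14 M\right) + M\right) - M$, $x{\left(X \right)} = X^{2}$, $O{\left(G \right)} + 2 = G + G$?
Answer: $1097102626$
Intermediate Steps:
$O{\left(G \right)} = -2 + 2 G$ ($O{\left(G \right)} = -2 + \left(G + G\right) = -2 + 2 G$)
$d{\left(M \right)} = M^{2} - 14 M$ ($d{\left(M \right)} = \left(M^{2} - 13 M\right) - M = M^{2} - 14 M$)
$D{\left(S,r \right)} = \left(-2 + 4 r\right)^{2} \left(-14 + \left(-2 + 4 r\right)^{2}\right)$ ($D{\left(S,r \right)} = \left(-2 + 2 \left(r + r\right)\right)^{2} \left(-14 + \left(-2 + 2 \left(r + r\right)\right)^{2}\right) = \left(-2 + 2 \cdot 2 r\right)^{2} \left(-14 + \left(-2 + 2 \cdot 2 r\right)^{2}\right) = \left(-2 + 4 r\right)^{2} \left(-14 + \left(-2 + 4 r\right)^{2}\right)$)
$D{\left(639,-45 \right)} + 366986 = \left(-1 + 2 \left(-45\right)\right)^{2} \left(-56 + 16 \left(-1 + 2 \left(-45\right)\right)^{2}\right) + 366986 = \left(-1 - 90\right)^{2} \left(-56 + 16 \left(-1 - 90\right)^{2}\right) + 366986 = \left(-91\right)^{2} \left(-56 + 16 \left(-91\right)^{2}\right) + 366986 = 8281 \left(-56 + 16 \cdot 8281\right) + 366986 = 8281 \left(-56 + 132496\right) + 366986 = 8281 \cdot 132440 + 366986 = 1096735640 + 366986 = 1097102626$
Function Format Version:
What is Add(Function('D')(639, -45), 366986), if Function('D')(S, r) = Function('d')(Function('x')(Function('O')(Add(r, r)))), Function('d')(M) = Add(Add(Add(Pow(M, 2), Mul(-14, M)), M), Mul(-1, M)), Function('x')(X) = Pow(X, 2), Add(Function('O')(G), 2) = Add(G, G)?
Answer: 1097102626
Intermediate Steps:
Function('O')(G) = Add(-2, Mul(2, G)) (Function('O')(G) = Add(-2, Add(G, G)) = Add(-2, Mul(2, G)))
Function('d')(M) = Add(Pow(M, 2), Mul(-14, M)) (Function('d')(M) = Add(Add(Pow(M, 2), Mul(-13, M)), Mul(-1, M)) = Add(Pow(M, 2), Mul(-14, M)))
Function('D')(S, r) = Mul(Pow(Add(-2, Mul(4, r)), 2), Add(-14, Pow(Add(-2, Mul(4, r)), 2))) (Function('D')(S, r) = Mul(Pow(Add(-2, Mul(2, Add(r, r))), 2), Add(-14, Pow(Add(-2, Mul(2, Add(r, r))), 2))) = Mul(Pow(Add(-2, Mul(2, Mul(2, r))), 2), Add(-14, Pow(Add(-2, Mul(2, Mul(2, r))), 2))) = Mul(Pow(Add(-2, Mul(4, r)), 2), Add(-14, Pow(Add(-2, Mul(4, r)), 2))))
Add(Function('D')(639, -45), 366986) = Add(Mul(Pow(Add(-1, Mul(2, -45)), 2), Add(-56, Mul(16, Pow(Add(-1, Mul(2, -45)), 2)))), 366986) = Add(Mul(Pow(Add(-1, -90), 2), Add(-56, Mul(16, Pow(Add(-1, -90), 2)))), 366986) = Add(Mul(Pow(-91, 2), Add(-56, Mul(16, Pow(-91, 2)))), 366986) = Add(Mul(8281, Add(-56, Mul(16, 8281))), 366986) = Add(Mul(8281, Add(-56, 132496)), 366986) = Add(Mul(8281, 132440), 366986) = Add(1096735640, 366986) = 1097102626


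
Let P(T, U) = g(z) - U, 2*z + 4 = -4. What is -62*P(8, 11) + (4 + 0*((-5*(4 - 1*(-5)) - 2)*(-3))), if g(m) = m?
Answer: 934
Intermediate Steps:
z = -4 (z = -2 + (½)*(-4) = -2 - 2 = -4)
P(T, U) = -4 - U
-62*P(8, 11) + (4 + 0*((-5*(4 - 1*(-5)) - 2)*(-3))) = -62*(-4 - 1*11) + (4 + 0*((-5*(4 - 1*(-5)) - 2)*(-3))) = -62*(-4 - 11) + (4 + 0*((-5*(4 + 5) - 2)*(-3))) = -62*(-15) + (4 + 0*((-5*9 - 2)*(-3))) = 930 + (4 + 0*((-45 - 2)*(-3))) = 930 + (4 + 0*(-47*(-3))) = 930 + (4 + 0*141) = 930 + (4 + 0) = 930 + 4 = 934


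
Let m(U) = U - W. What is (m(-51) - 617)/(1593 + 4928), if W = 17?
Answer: -685/6521 ≈ -0.10505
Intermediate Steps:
m(U) = -17 + U (m(U) = U - 1*17 = U - 17 = -17 + U)
(m(-51) - 617)/(1593 + 4928) = ((-17 - 51) - 617)/(1593 + 4928) = (-68 - 617)/6521 = -685*1/6521 = -685/6521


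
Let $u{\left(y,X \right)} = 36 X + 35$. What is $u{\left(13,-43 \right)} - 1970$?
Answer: $-3483$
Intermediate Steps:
$u{\left(y,X \right)} = 35 + 36 X$
$u{\left(13,-43 \right)} - 1970 = \left(35 + 36 \left(-43\right)\right) - 1970 = \left(35 - 1548\right) - 1970 = -1513 - 1970 = -3483$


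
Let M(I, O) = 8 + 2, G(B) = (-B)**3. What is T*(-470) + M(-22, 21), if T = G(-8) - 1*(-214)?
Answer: -341210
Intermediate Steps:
G(B) = -B**3
M(I, O) = 10
T = 726 (T = -1*(-8)**3 - 1*(-214) = -1*(-512) + 214 = 512 + 214 = 726)
T*(-470) + M(-22, 21) = 726*(-470) + 10 = -341220 + 10 = -341210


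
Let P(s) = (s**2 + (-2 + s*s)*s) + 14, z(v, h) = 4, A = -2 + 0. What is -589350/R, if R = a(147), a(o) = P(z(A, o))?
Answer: -294675/43 ≈ -6852.9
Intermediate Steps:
A = -2
P(s) = 14 + s**2 + s*(-2 + s**2) (P(s) = (s**2 + (-2 + s**2)*s) + 14 = (s**2 + s*(-2 + s**2)) + 14 = 14 + s**2 + s*(-2 + s**2))
a(o) = 86 (a(o) = 14 + 4**2 + 4**3 - 2*4 = 14 + 16 + 64 - 8 = 86)
R = 86
-589350/R = -589350/86 = -589350*1/86 = -294675/43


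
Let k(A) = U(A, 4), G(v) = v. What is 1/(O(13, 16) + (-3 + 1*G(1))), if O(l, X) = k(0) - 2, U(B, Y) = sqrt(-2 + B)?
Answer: -2/9 - I*sqrt(2)/18 ≈ -0.22222 - 0.078567*I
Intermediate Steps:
k(A) = sqrt(-2 + A)
O(l, X) = -2 + I*sqrt(2) (O(l, X) = sqrt(-2 + 0) - 2 = sqrt(-2) - 2 = I*sqrt(2) - 2 = -2 + I*sqrt(2))
1/(O(13, 16) + (-3 + 1*G(1))) = 1/((-2 + I*sqrt(2)) + (-3 + 1*1)) = 1/((-2 + I*sqrt(2)) + (-3 + 1)) = 1/((-2 + I*sqrt(2)) - 2) = 1/(-4 + I*sqrt(2))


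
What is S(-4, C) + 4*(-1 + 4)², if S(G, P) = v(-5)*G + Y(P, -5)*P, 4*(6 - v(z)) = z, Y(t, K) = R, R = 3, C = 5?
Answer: 22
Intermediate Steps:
Y(t, K) = 3
v(z) = 6 - z/4
S(G, P) = 3*P + 29*G/4 (S(G, P) = (6 - ¼*(-5))*G + 3*P = (6 + 5/4)*G + 3*P = 29*G/4 + 3*P = 3*P + 29*G/4)
S(-4, C) + 4*(-1 + 4)² = (3*5 + (29/4)*(-4)) + 4*(-1 + 4)² = (15 - 29) + 4*3² = -14 + 4*9 = -14 + 36 = 22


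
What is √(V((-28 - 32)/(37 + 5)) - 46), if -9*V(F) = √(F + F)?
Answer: √(-20286 - 14*I*√35)/21 ≈ 0.013846 - 6.7823*I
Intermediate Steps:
V(F) = -√2*√F/9 (V(F) = -√(F + F)/9 = -√2*√F/9)
√(V((-28 - 32)/(37 + 5)) - 46) = √(-√2*√((-28 - 32)/(37 + 5))/9 - 46) = √(-√2*√(-60/42)/9 - 46) = √(-√2*√(-60*1/42)/9 - 46) = √(-√2*√(-10/7)/9 - 46) = √(-√2*I*√70/7/9 - 46) = √(-2*I*√35/63 - 46) = √(-46 - 2*I*√35/63)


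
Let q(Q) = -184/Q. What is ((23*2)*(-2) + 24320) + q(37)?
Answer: 896252/37 ≈ 24223.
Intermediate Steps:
((23*2)*(-2) + 24320) + q(37) = ((23*2)*(-2) + 24320) - 184/37 = (46*(-2) + 24320) - 184*1/37 = (-92 + 24320) - 184/37 = 24228 - 184/37 = 896252/37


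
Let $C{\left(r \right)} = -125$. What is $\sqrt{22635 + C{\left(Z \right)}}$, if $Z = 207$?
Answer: $\sqrt{22510} \approx 150.03$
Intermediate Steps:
$\sqrt{22635 + C{\left(Z \right)}} = \sqrt{22635 - 125} = \sqrt{22510}$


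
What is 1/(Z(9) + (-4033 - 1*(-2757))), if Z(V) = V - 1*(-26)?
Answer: -1/1241 ≈ -0.00080580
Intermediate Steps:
Z(V) = 26 + V (Z(V) = V + 26 = 26 + V)
1/(Z(9) + (-4033 - 1*(-2757))) = 1/((26 + 9) + (-4033 - 1*(-2757))) = 1/(35 + (-4033 + 2757)) = 1/(35 - 1276) = 1/(-1241) = -1/1241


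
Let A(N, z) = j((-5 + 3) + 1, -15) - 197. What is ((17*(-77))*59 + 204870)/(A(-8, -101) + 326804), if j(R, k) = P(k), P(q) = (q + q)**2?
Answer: 127639/327507 ≈ 0.38973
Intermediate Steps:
P(q) = 4*q**2 (P(q) = (2*q)**2 = 4*q**2)
j(R, k) = 4*k**2
A(N, z) = 703 (A(N, z) = 4*(-15)**2 - 197 = 4*225 - 197 = 900 - 197 = 703)
((17*(-77))*59 + 204870)/(A(-8, -101) + 326804) = ((17*(-77))*59 + 204870)/(703 + 326804) = (-1309*59 + 204870)/327507 = (-77231 + 204870)*(1/327507) = 127639*(1/327507) = 127639/327507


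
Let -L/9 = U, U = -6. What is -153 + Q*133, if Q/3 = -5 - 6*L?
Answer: -131424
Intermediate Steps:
L = 54 (L = -9*(-6) = 54)
Q = -987 (Q = 3*(-5 - 6*54) = 3*(-5 - 324) = 3*(-329) = -987)
-153 + Q*133 = -153 - 987*133 = -153 - 131271 = -131424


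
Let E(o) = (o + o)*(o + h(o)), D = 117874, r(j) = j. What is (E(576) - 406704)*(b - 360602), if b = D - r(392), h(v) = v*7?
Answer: -1191704221440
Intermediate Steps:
h(v) = 7*v
b = 117482 (b = 117874 - 1*392 = 117874 - 392 = 117482)
E(o) = 16*o² (E(o) = (o + o)*(o + 7*o) = (2*o)*(8*o) = 16*o²)
(E(576) - 406704)*(b - 360602) = (16*576² - 406704)*(117482 - 360602) = (16*331776 - 406704)*(-243120) = (5308416 - 406704)*(-243120) = 4901712*(-243120) = -1191704221440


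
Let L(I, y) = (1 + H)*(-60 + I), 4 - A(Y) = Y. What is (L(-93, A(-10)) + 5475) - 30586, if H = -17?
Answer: -22663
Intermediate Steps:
A(Y) = 4 - Y
L(I, y) = 960 - 16*I (L(I, y) = (1 - 17)*(-60 + I) = -16*(-60 + I) = 960 - 16*I)
(L(-93, A(-10)) + 5475) - 30586 = ((960 - 16*(-93)) + 5475) - 30586 = ((960 + 1488) + 5475) - 30586 = (2448 + 5475) - 30586 = 7923 - 30586 = -22663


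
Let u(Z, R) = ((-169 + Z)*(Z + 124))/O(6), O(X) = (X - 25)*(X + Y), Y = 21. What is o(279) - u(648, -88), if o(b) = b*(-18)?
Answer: -2206498/513 ≈ -4301.2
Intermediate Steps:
o(b) = -18*b
O(X) = (-25 + X)*(21 + X) (O(X) = (X - 25)*(X + 21) = (-25 + X)*(21 + X))
u(Z, R) = -(-169 + Z)*(124 + Z)/513 (u(Z, R) = ((-169 + Z)*(Z + 124))/(-525 + 6² - 4*6) = ((-169 + Z)*(124 + Z))/(-525 + 36 - 24) = ((-169 + Z)*(124 + Z))/(-513) = ((-169 + Z)*(124 + Z))*(-1/513) = -(-169 + Z)*(124 + Z)/513)
o(279) - u(648, -88) = -18*279 - (20956/513 - 1/513*648² + (5/57)*648) = -5022 - (20956/513 - 1/513*419904 + 1080/19) = -5022 - (20956/513 - 15552/19 + 1080/19) = -5022 - 1*(-369788/513) = -5022 + 369788/513 = -2206498/513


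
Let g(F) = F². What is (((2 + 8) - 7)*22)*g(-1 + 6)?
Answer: 1650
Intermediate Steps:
(((2 + 8) - 7)*22)*g(-1 + 6) = (((2 + 8) - 7)*22)*(-1 + 6)² = ((10 - 7)*22)*5² = (3*22)*25 = 66*25 = 1650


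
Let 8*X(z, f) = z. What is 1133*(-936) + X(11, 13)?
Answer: -8483893/8 ≈ -1.0605e+6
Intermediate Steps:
X(z, f) = z/8
1133*(-936) + X(11, 13) = 1133*(-936) + (⅛)*11 = -1060488 + 11/8 = -8483893/8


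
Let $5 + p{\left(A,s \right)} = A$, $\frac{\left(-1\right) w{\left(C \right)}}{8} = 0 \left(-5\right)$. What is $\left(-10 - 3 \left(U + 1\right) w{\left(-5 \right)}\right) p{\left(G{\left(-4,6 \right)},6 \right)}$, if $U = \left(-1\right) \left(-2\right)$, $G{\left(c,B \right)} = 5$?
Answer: $0$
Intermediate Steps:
$U = 2$
$w{\left(C \right)} = 0$ ($w{\left(C \right)} = - 8 \cdot 0 \left(-5\right) = \left(-8\right) 0 = 0$)
$p{\left(A,s \right)} = -5 + A$
$\left(-10 - 3 \left(U + 1\right) w{\left(-5 \right)}\right) p{\left(G{\left(-4,6 \right)},6 \right)} = \left(-10 - 3 \left(2 + 1\right) 0\right) \left(-5 + 5\right) = \left(-10 - 3 \cdot 3 \cdot 0\right) 0 = \left(-10 - 0\right) 0 = \left(-10 + 0\right) 0 = \left(-10\right) 0 = 0$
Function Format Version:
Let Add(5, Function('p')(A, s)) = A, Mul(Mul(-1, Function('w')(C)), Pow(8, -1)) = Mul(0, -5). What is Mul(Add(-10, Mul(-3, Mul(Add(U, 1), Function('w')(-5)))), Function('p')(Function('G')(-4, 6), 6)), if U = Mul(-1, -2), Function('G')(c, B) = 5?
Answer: 0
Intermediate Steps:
U = 2
Function('w')(C) = 0 (Function('w')(C) = Mul(-8, Mul(0, -5)) = Mul(-8, 0) = 0)
Function('p')(A, s) = Add(-5, A)
Mul(Add(-10, Mul(-3, Mul(Add(U, 1), Function('w')(-5)))), Function('p')(Function('G')(-4, 6), 6)) = Mul(Add(-10, Mul(-3, Mul(Add(2, 1), 0))), Add(-5, 5)) = Mul(Add(-10, Mul(-3, Mul(3, 0))), 0) = Mul(Add(-10, Mul(-3, 0)), 0) = Mul(Add(-10, 0), 0) = Mul(-10, 0) = 0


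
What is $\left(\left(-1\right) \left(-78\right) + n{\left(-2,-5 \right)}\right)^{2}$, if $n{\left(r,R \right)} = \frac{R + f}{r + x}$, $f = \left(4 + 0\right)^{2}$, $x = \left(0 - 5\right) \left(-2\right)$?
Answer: $\frac{403225}{64} \approx 6300.4$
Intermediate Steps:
$x = 10$ ($x = \left(-5\right) \left(-2\right) = 10$)
$f = 16$ ($f = 4^{2} = 16$)
$n{\left(r,R \right)} = \frac{16 + R}{10 + r}$ ($n{\left(r,R \right)} = \frac{R + 16}{r + 10} = \frac{16 + R}{10 + r}$)
$\left(\left(-1\right) \left(-78\right) + n{\left(-2,-5 \right)}\right)^{2} = \left(\left(-1\right) \left(-78\right) + \frac{16 - 5}{10 - 2}\right)^{2} = \left(78 + \frac{1}{8} \cdot 11\right)^{2} = \left(78 + \frac{11}{8}\right)^{2} = \left(\frac{635}{8}\right)^{2} = \frac{403225}{64}$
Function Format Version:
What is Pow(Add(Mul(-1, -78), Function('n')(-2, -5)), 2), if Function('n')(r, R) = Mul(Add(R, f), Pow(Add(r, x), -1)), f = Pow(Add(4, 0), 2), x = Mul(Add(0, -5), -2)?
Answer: Rational(403225, 64) ≈ 6300.4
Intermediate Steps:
x = 10 (x = Mul(-5, -2) = 10)
f = 16 (f = Pow(4, 2) = 16)
Function('n')(r, R) = Mul(Pow(Add(10, r), -1), Add(16, R)) (Function('n')(r, R) = Mul(Add(R, 16), Pow(Add(r, 10), -1)) = Mul(Add(16, R), Pow(Add(10, r), -1)) = Mul(Pow(Add(10, r), -1), Add(16, R)))
Pow(Add(Mul(-1, -78), Function('n')(-2, -5)), 2) = Pow(Add(Mul(-1, -78), Mul(Pow(Add(10, -2), -1), Add(16, -5))), 2) = Pow(Add(78, Mul(Pow(8, -1), 11)), 2) = Pow(Add(78, Mul(Rational(1, 8), 11)), 2) = Pow(Add(78, Rational(11, 8)), 2) = Pow(Rational(635, 8), 2) = Rational(403225, 64)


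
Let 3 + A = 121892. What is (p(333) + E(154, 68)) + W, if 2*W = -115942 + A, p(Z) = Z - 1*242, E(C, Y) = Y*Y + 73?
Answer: 15523/2 ≈ 7761.5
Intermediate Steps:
A = 121889 (A = -3 + 121892 = 121889)
E(C, Y) = 73 + Y**2 (E(C, Y) = Y**2 + 73 = 73 + Y**2)
p(Z) = -242 + Z (p(Z) = Z - 242 = -242 + Z)
W = 5947/2 (W = (-115942 + 121889)/2 = (1/2)*5947 = 5947/2 ≈ 2973.5)
(p(333) + E(154, 68)) + W = ((-242 + 333) + (73 + 68**2)) + 5947/2 = (91 + (73 + 4624)) + 5947/2 = (91 + 4697) + 5947/2 = 4788 + 5947/2 = 15523/2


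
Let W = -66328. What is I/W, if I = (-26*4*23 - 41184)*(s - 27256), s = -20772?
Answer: -261608516/8291 ≈ -31553.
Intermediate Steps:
I = 2092868128 (I = (-26*4*23 - 41184)*(-20772 - 27256) = (-104*23 - 41184)*(-48028) = (-2392 - 41184)*(-48028) = -43576*(-48028) = 2092868128)
I/W = 2092868128/(-66328) = 2092868128*(-1/66328) = -261608516/8291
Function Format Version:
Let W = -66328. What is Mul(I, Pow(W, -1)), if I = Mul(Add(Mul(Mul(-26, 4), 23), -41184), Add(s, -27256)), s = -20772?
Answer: Rational(-261608516, 8291) ≈ -31553.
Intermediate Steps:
I = 2092868128 (I = Mul(Add(Mul(Mul(-26, 4), 23), -41184), Add(-20772, -27256)) = Mul(Add(Mul(-104, 23), -41184), -48028) = Mul(Add(-2392, -41184), -48028) = Mul(-43576, -48028) = 2092868128)
Mul(I, Pow(W, -1)) = Mul(2092868128, Pow(-66328, -1)) = Mul(2092868128, Rational(-1, 66328)) = Rational(-261608516, 8291)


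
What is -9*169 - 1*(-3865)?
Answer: 2344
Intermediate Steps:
-9*169 - 1*(-3865) = -1521 + 3865 = 2344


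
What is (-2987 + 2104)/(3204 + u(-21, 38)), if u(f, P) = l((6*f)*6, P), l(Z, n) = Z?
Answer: -883/2448 ≈ -0.36070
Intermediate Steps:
u(f, P) = 36*f (u(f, P) = (6*f)*6 = 36*f)
(-2987 + 2104)/(3204 + u(-21, 38)) = (-2987 + 2104)/(3204 + 36*(-21)) = -883/(3204 - 756) = -883/2448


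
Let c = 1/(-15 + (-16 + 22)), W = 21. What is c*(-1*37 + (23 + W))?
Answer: -7/9 ≈ -0.77778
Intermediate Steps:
c = -⅑ (c = 1/(-15 + 6) = 1/(-9) = -⅑ ≈ -0.11111)
c*(-1*37 + (23 + W)) = -(-1*37 + (23 + 21))/9 = -(-37 + 44)/9 = -⅑*7 = -7/9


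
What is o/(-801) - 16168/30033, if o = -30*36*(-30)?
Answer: -2331016/56871 ≈ -40.988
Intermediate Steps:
o = 32400 (o = -1080*(-30) = 32400)
o/(-801) - 16168/30033 = 32400/(-801) - 16168/30033 = 32400*(-1/801) - 16168*1/30033 = -3600/89 - 344/639 = -2331016/56871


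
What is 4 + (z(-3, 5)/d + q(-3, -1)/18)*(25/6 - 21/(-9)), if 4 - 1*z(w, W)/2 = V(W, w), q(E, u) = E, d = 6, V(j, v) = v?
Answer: 217/12 ≈ 18.083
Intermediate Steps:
z(w, W) = 8 - 2*w
4 + (z(-3, 5)/d + q(-3, -1)/18)*(25/6 - 21/(-9)) = 4 + ((8 - 2*(-3))/6 - 3/18)*(25/6 - 21/(-9)) = 4 + ((8 + 6)*(⅙) - 3*1/18)*(25*(⅙) - 21*(-⅑)) = 4 + (14*(⅙) - ⅙)*(25/6 + 7/3) = 4 + (7/3 - ⅙)*(13/2) = 4 + (13/6)*(13/2) = 4 + 169/12 = 217/12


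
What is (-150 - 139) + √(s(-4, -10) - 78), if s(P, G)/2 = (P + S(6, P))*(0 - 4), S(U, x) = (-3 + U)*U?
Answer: -289 + I*√190 ≈ -289.0 + 13.784*I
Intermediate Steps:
S(U, x) = U*(-3 + U)
s(P, G) = -144 - 8*P (s(P, G) = 2*((P + 6*(-3 + 6))*(0 - 4)) = 2*((P + 6*3)*(-4)) = 2*((P + 18)*(-4)) = 2*((18 + P)*(-4)) = 2*(-72 - 4*P) = -144 - 8*P)
(-150 - 139) + √(s(-4, -10) - 78) = (-150 - 139) + √((-144 - 8*(-4)) - 78) = -289 + √((-144 + 32) - 78) = -289 + √(-112 - 78) = -289 + √(-190) = -289 + I*√190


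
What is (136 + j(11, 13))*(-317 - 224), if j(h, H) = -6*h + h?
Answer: -43821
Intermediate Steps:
j(h, H) = -5*h
(136 + j(11, 13))*(-317 - 224) = (136 - 5*11)*(-317 - 224) = (136 - 55)*(-541) = 81*(-541) = -43821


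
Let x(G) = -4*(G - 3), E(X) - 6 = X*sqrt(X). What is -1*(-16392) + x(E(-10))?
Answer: 16380 + 40*I*sqrt(10) ≈ 16380.0 + 126.49*I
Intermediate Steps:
E(X) = 6 + X**(3/2) (E(X) = 6 + X*sqrt(X) = 6 + X**(3/2))
x(G) = 12 - 4*G (x(G) = -4*(-3 + G) = 12 - 4*G)
-1*(-16392) + x(E(-10)) = -1*(-16392) + (12 - 4*(6 + (-10)**(3/2))) = 16392 + (12 - 4*(6 - 10*I*sqrt(10))) = 16392 + (12 + (-24 + 40*I*sqrt(10))) = 16392 + (-12 + 40*I*sqrt(10)) = 16380 + 40*I*sqrt(10)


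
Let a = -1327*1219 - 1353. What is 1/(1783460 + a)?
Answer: 1/164494 ≈ 6.0793e-6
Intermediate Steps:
a = -1618966 (a = -1617613 - 1353 = -1618966)
1/(1783460 + a) = 1/(1783460 - 1618966) = 1/164494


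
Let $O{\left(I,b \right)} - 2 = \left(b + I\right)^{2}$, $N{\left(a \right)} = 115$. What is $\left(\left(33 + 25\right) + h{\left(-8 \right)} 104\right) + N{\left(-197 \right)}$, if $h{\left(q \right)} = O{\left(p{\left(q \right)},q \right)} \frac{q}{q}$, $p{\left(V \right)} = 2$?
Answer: $4125$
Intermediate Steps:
$O{\left(I,b \right)} = 2 + \left(I + b\right)^{2}$ ($O{\left(I,b \right)} = 2 + \left(b + I\right)^{2} = 2 + \left(I + b\right)^{2}$)
$h{\left(q \right)} = 2 + \left(2 + q\right)^{2}$ ($h{\left(q \right)} = \left(2 + \left(2 + q\right)^{2}\right) \frac{q}{q} = \left(2 + \left(2 + q\right)^{2}\right) 1 = 2 + \left(2 + q\right)^{2}$)
$\left(\left(33 + 25\right) + h{\left(-8 \right)} 104\right) + N{\left(-197 \right)} = \left(\left(33 + 25\right) + \left(2 + \left(2 - 8\right)^{2}\right) 104\right) + 115 = \left(58 + \left(2 + \left(-6\right)^{2}\right) 104\right) + 115 = \left(58 + \left(2 + 36\right) 104\right) + 115 = \left(58 + 38 \cdot 104\right) + 115 = \left(58 + 3952\right) + 115 = 4010 + 115 = 4125$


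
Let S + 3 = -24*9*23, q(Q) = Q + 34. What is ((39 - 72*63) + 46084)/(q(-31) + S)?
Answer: -41587/4968 ≈ -8.3710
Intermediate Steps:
q(Q) = 34 + Q
S = -4971 (S = -3 - 24*9*23 = -3 - 216*23 = -3 - 4968 = -4971)
((39 - 72*63) + 46084)/(q(-31) + S) = ((39 - 72*63) + 46084)/((34 - 31) - 4971) = ((39 - 4536) + 46084)/(3 - 4971) = (-4497 + 46084)/(-4968) = 41587*(-1/4968) = -41587/4968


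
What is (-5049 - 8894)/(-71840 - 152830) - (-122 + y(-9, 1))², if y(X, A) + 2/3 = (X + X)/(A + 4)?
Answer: -53729411663/3370050 ≈ -15943.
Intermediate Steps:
y(X, A) = -⅔ + 2*X/(4 + A) (y(X, A) = -⅔ + (X + X)/(A + 4) = -⅔ + (2*X)/(4 + A) = -⅔ + 2*X/(4 + A))
(-5049 - 8894)/(-71840 - 152830) - (-122 + y(-9, 1))² = (-5049 - 8894)/(-71840 - 152830) - (-122 + 2*(-4 - 1*1 + 3*(-9))/(3*(4 + 1)))² = -13943/(-224670) - (-122 + (⅔)*(-4 - 1 - 27)/5)² = -13943*(-1/224670) - (-122 + (⅔)*(⅕)*(-32))² = 13943/224670 - (-122 - 64/15)² = 13943/224670 - (-1894/15)² = 13943/224670 - 1*3587236/225 = 13943/224670 - 3587236/225 = -53729411663/3370050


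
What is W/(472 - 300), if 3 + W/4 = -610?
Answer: -613/43 ≈ -14.256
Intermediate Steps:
W = -2452 (W = -12 + 4*(-610) = -12 - 2440 = -2452)
W/(472 - 300) = -2452/(472 - 300) = -2452/172 = -2452*1/172 = -613/43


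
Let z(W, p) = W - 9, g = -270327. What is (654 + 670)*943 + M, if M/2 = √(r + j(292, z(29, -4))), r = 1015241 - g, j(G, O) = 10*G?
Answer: 1248532 + 4*√322122 ≈ 1.2508e+6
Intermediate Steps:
z(W, p) = -9 + W
r = 1285568 (r = 1015241 - 1*(-270327) = 1015241 + 270327 = 1285568)
M = 4*√322122 (M = 2*√(1285568 + 10*292) = 2*√(1285568 + 2920) = 2*√1288488 = 2*(2*√322122) = 4*√322122 ≈ 2270.2)
(654 + 670)*943 + M = (654 + 670)*943 + 4*√322122 = 1324*943 + 4*√322122 = 1248532 + 4*√322122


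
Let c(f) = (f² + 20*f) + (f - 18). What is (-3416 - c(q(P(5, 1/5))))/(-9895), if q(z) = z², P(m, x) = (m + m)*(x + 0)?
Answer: 3498/9895 ≈ 0.35351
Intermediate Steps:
P(m, x) = 2*m*x (P(m, x) = (2*m)*x = 2*m*x)
c(f) = -18 + f² + 21*f (c(f) = (f² + 20*f) + (-18 + f) = -18 + f² + 21*f)
(-3416 - c(q(P(5, 1/5))))/(-9895) = (-3416 - (-18 + ((2*5/5)²)² + 21*(2*5/5)²))/(-9895) = (-3416 - (-18 + ((2*5*(⅕))²)² + 21*(2*5*(⅕))²))*(-1/9895) = (-3416 - (-18 + (2²)² + 21*2²))*(-1/9895) = (-3416 - (-18 + 4² + 21*4))*(-1/9895) = (-3416 - (-18 + 16 + 84))*(-1/9895) = (-3416 - 1*82)*(-1/9895) = (-3416 - 82)*(-1/9895) = -3498*(-1/9895) = 3498/9895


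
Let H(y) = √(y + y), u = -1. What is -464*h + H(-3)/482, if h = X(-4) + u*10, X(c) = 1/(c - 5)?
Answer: 42224/9 + I*√6/482 ≈ 4691.6 + 0.0050819*I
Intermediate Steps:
X(c) = 1/(-5 + c)
H(y) = √2*√y (H(y) = √(2*y) = √2*√y)
h = -91/9 (h = 1/(-5 - 4) - 1*10 = 1/(-9) - 10 = -⅑ - 10 = -91/9 ≈ -10.111)
-464*h + H(-3)/482 = -464/(1/(-91/9)) + (√2*√(-3))/482 = -464/(-9/91) + (√2*(I*√3))*(1/482) = -464*(-91/9) + (I*√6)*(1/482) = 42224/9 + I*√6/482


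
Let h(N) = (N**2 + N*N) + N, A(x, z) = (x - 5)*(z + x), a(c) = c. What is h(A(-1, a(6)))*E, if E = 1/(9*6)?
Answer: 295/9 ≈ 32.778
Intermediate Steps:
A(x, z) = (-5 + x)*(x + z)
E = 1/54 ≈ 0.018519
h(N) = N + 2*N**2 (h(N) = (N**2 + N**2) + N = 2*N**2 + N = N + 2*N**2)
h(A(-1, a(6)))*E = (((-1)**2 - 5*(-1) - 5*6 - 1*6)*(1 + 2*((-1)**2 - 5*(-1) - 5*6 - 1*6)))*(1/54) = ((1 + 5 - 30 - 6)*(1 + 2*(1 + 5 - 30 - 6)))*(1/54) = -30*(1 + 2*(-30))*(1/54) = -30*(1 - 60)*(1/54) = -30*(-59)*(1/54) = 1770*(1/54) = 295/9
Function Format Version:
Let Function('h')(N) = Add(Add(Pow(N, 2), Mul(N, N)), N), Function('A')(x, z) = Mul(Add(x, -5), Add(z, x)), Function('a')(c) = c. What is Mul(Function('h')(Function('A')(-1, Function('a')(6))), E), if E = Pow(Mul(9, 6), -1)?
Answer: Rational(295, 9) ≈ 32.778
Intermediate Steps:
Function('A')(x, z) = Mul(Add(-5, x), Add(x, z))
E = Rational(1, 54) (E = Pow(54, -1) = Rational(1, 54) ≈ 0.018519)
Function('h')(N) = Add(N, Mul(2, Pow(N, 2))) (Function('h')(N) = Add(Add(Pow(N, 2), Pow(N, 2)), N) = Add(Mul(2, Pow(N, 2)), N) = Add(N, Mul(2, Pow(N, 2))))
Mul(Function('h')(Function('A')(-1, Function('a')(6))), E) = Mul(Mul(Add(Pow(-1, 2), Mul(-5, -1), Mul(-5, 6), Mul(-1, 6)), Add(1, Mul(2, Add(Pow(-1, 2), Mul(-5, -1), Mul(-5, 6), Mul(-1, 6))))), Rational(1, 54)) = Mul(Mul(Add(1, 5, -30, -6), Add(1, Mul(2, Add(1, 5, -30, -6)))), Rational(1, 54)) = Mul(Mul(-30, Add(1, Mul(2, -30))), Rational(1, 54)) = Mul(Mul(-30, Add(1, -60)), Rational(1, 54)) = Mul(Mul(-30, -59), Rational(1, 54)) = Mul(1770, Rational(1, 54)) = Rational(295, 9)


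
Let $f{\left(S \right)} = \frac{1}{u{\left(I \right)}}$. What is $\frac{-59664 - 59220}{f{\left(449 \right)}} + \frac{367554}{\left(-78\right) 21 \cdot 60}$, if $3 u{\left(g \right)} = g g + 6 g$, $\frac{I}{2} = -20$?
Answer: $- \frac{882785091659}{16380} \approx -5.3894 \cdot 10^{7}$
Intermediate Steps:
$I = -40$ ($I = 2 \left(-20\right) = -40$)
$u{\left(g \right)} = 2 g + \frac{g^{2}}{3}$ ($u{\left(g \right)} = \frac{g g + 6 g}{3} = \frac{g^{2} + 6 g}{3} = 2 g + \frac{g^{2}}{3}$)
$f{\left(S \right)} = \frac{3}{1360}$ ($f{\left(S \right)} = \frac{1}{\frac{1}{3} \left(-40\right) \left(6 - 40\right)} = \frac{1}{\frac{1}{3} \left(-40\right) \left(-34\right)} = \frac{1}{\frac{1360}{3}} = \frac{3}{1360}$)
$\frac{-59664 - 59220}{f{\left(449 \right)}} + \frac{367554}{\left(-78\right) 21 \cdot 60} = \frac{-59664 - 59220}{\frac{3}{1360}} + \frac{367554}{\left(-78\right) 21 \cdot 60} = \left(-118884\right) \frac{1360}{3} + \frac{367554}{\left(-1638\right) 60} = -53894080 + \frac{367554}{-98280} = -53894080 + 367554 \left(- \frac{1}{98280}\right) = -53894080 - \frac{61259}{16380} = - \frac{882785091659}{16380}$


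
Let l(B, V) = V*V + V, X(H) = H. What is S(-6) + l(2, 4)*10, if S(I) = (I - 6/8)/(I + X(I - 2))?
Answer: 11227/56 ≈ 200.48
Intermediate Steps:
S(I) = (-3/4 + I)/(-2 + 2*I) (S(I) = (I - 6/8)/(I + (I - 2)) = (I - 6*1/8)/(I + (-2 + I)) = (I - 3/4)/(-2 + 2*I) = (-3/4 + I)/(-2 + 2*I))
l(B, V) = V + V**2 (l(B, V) = V**2 + V = V + V**2)
S(-6) + l(2, 4)*10 = (-3 + 4*(-6))/(8*(-1 - 6)) + (4*(1 + 4))*10 = (1/8)*(-3 - 24)/(-7) + (4*5)*10 = (1/8)*(-1/7)*(-27) + 20*10 = 27/56 + 200 = 11227/56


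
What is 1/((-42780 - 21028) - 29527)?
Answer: -1/93335 ≈ -1.0714e-5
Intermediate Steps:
1/((-42780 - 21028) - 29527) = 1/(-63808 - 29527) = 1/(-93335) = -1/93335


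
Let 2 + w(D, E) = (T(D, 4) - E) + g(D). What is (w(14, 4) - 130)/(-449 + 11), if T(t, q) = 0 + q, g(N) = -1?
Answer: 133/438 ≈ 0.30365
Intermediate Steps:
T(t, q) = q
w(D, E) = 1 - E (w(D, E) = -2 + ((4 - E) - 1) = -2 + (3 - E) = 1 - E)
(w(14, 4) - 130)/(-449 + 11) = ((1 - 1*4) - 130)/(-449 + 11) = ((1 - 4) - 130)/(-438) = (-3 - 130)*(-1/438) = -133*(-1/438) = 133/438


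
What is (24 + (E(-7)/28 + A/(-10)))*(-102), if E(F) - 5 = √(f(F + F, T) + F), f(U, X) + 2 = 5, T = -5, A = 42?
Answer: -142647/70 - 51*I/7 ≈ -2037.8 - 7.2857*I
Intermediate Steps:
f(U, X) = 3 (f(U, X) = -2 + 5 = 3)
E(F) = 5 + √(3 + F)
(24 + (E(-7)/28 + A/(-10)))*(-102) = (24 + ((5 + √(3 - 7))/28 + 42/(-10)))*(-102) = (24 + ((5 + √(-4))*(1/28) + 42*(-⅒)))*(-102) = (24 + ((5 + 2*I)*(1/28) - 21/5))*(-102) = (24 + ((5/28 + I/14) - 21/5))*(-102) = (24 + (-563/140 + I/14))*(-102) = (2797/140 + I/14)*(-102) = -142647/70 - 51*I/7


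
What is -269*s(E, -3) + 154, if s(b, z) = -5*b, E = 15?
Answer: 20329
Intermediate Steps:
-269*s(E, -3) + 154 = -(-1345)*15 + 154 = -269*(-75) + 154 = 20175 + 154 = 20329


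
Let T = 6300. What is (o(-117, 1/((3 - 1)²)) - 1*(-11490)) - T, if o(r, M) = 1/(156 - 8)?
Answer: 768121/148 ≈ 5190.0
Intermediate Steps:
o(r, M) = 1/148
(o(-117, 1/((3 - 1)²)) - 1*(-11490)) - T = (1/148 - 1*(-11490)) - 1*6300 = (1/148 + 11490) - 6300 = 1700521/148 - 6300 = 768121/148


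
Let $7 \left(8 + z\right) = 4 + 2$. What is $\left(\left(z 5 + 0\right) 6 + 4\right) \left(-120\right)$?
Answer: $\frac{176640}{7} \approx 25234.0$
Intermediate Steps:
$z = - \frac{50}{7}$ ($z = -8 + \frac{4 + 2}{7} = -8 + \frac{1}{7} \cdot 6 = -8 + \frac{6}{7} = - \frac{50}{7} \approx -7.1429$)
$\left(\left(z 5 + 0\right) 6 + 4\right) \left(-120\right) = \left(\left(\left(- \frac{50}{7}\right) 5 + 0\right) 6 + 4\right) \left(-120\right) = \left(\left(- \frac{250}{7} + 0\right) 6 + 4\right) \left(-120\right) = \left(\left(- \frac{250}{7}\right) 6 + 4\right) \left(-120\right) = \left(- \frac{1500}{7} + 4\right) \left(-120\right) = \left(- \frac{1472}{7}\right) \left(-120\right) = \frac{176640}{7}$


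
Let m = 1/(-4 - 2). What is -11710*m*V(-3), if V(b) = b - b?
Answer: 0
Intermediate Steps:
V(b) = 0
m = -1/6 (m = 1/(-6) = -1/6 ≈ -0.16667)
-11710*m*V(-3) = -(-5855)*0/3 = -11710*0 = 0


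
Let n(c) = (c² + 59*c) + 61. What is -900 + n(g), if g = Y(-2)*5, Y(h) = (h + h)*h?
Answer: 3121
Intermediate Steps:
Y(h) = 2*h² (Y(h) = (2*h)*h = 2*h²)
g = 40 (g = (2*(-2)²)*5 = (2*4)*5 = 8*5 = 40)
n(c) = 61 + c² + 59*c
-900 + n(g) = -900 + (61 + 40² + 59*40) = -900 + (61 + 1600 + 2360) = -900 + 4021 = 3121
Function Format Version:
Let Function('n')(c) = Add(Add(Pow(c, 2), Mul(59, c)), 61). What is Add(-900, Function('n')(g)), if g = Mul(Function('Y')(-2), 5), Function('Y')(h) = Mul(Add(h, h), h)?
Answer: 3121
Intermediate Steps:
Function('Y')(h) = Mul(2, Pow(h, 2)) (Function('Y')(h) = Mul(Mul(2, h), h) = Mul(2, Pow(h, 2)))
g = 40 (g = Mul(Mul(2, Pow(-2, 2)), 5) = Mul(Mul(2, 4), 5) = Mul(8, 5) = 40)
Function('n')(c) = Add(61, Pow(c, 2), Mul(59, c))
Add(-900, Function('n')(g)) = Add(-900, Add(61, Pow(40, 2), Mul(59, 40))) = Add(-900, Add(61, 1600, 2360)) = Add(-900, 4021) = 3121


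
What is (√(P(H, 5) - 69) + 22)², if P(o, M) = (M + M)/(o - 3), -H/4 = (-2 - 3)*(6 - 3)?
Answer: (1254 + I*√223611)²/3249 ≈ 415.18 + 365.03*I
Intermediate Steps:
H = 60 (H = -4*(-2 - 3)*(6 - 3) = -(-20)*3 = -4*(-15) = 60)
P(o, M) = 2*M/(-3 + o) (P(o, M) = (2*M)/(-3 + o) = 2*M/(-3 + o))
(√(P(H, 5) - 69) + 22)² = (√(2*5/(-3 + 60) - 69) + 22)² = (√(2*5/57 - 69) + 22)² = (√(2*5*(1/57) - 69) + 22)² = (√(10/57 - 69) + 22)² = (√(-3923/57) + 22)² = (I*√223611/57 + 22)² = (22 + I*√223611/57)²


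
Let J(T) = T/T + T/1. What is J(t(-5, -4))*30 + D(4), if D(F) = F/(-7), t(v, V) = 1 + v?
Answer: -634/7 ≈ -90.571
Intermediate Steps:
D(F) = -F/7 (D(F) = F*(-⅐) = -F/7)
J(T) = 1 + T (J(T) = 1 + T*1 = 1 + T)
J(t(-5, -4))*30 + D(4) = (1 + (1 - 5))*30 - ⅐*4 = (1 - 4)*30 - 4/7 = -3*30 - 4/7 = -90 - 4/7 = -634/7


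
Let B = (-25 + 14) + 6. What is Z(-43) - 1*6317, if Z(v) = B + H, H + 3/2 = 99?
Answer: -12449/2 ≈ -6224.5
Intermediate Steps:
H = 195/2 (H = -3/2 + 99 = 195/2 ≈ 97.500)
B = -5 (B = -11 + 6 = -5)
Z(v) = 185/2 (Z(v) = -5 + 195/2 = 185/2)
Z(-43) - 1*6317 = 185/2 - 1*6317 = 185/2 - 6317 = -12449/2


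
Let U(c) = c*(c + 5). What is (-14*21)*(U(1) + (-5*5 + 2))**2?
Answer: -84966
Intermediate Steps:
U(c) = c*(5 + c)
(-14*21)*(U(1) + (-5*5 + 2))**2 = (-14*21)*(1*(5 + 1) + (-5*5 + 2))**2 = -294*(1*6 + (-25 + 2))**2 = -294*(6 - 23)**2 = -294*(-17)**2 = -294*289 = -84966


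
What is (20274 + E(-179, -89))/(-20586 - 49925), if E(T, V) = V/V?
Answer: -20275/70511 ≈ -0.28754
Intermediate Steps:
E(T, V) = 1
(20274 + E(-179, -89))/(-20586 - 49925) = (20274 + 1)/(-20586 - 49925) = 20275/(-70511) = 20275*(-1/70511) = -20275/70511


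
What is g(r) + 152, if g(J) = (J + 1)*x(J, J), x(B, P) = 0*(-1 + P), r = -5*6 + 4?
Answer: 152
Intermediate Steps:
r = -26 (r = -30 + 4 = -26)
x(B, P) = 0
g(J) = 0 (g(J) = (J + 1)*0 = (1 + J)*0 = 0)
g(r) + 152 = 0 + 152 = 152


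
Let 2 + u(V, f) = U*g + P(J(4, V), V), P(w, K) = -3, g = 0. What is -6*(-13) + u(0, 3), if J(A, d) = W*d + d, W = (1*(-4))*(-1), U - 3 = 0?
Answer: 73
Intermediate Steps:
U = 3 (U = 3 + 0 = 3)
W = 4 (W = -4*(-1) = 4)
J(A, d) = 5*d (J(A, d) = 4*d + d = 5*d)
u(V, f) = -5 (u(V, f) = -2 + (3*0 - 3) = -2 + (0 - 3) = -2 - 3 = -5)
-6*(-13) + u(0, 3) = -6*(-13) - 5 = 78 - 5 = 73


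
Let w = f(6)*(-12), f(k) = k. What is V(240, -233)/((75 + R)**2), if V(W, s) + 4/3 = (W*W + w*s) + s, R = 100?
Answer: 1271/525 ≈ 2.4210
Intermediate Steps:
w = -72 (w = 6*(-12) = -72)
V(W, s) = -4/3 + W**2 - 71*s (V(W, s) = -4/3 + ((W*W - 72*s) + s) = -4/3 + ((W**2 - 72*s) + s) = -4/3 + (W**2 - 71*s) = -4/3 + W**2 - 71*s)
V(240, -233)/((75 + R)**2) = (-4/3 + 240**2 - 71*(-233))/((75 + 100)**2) = (-4/3 + 57600 + 16543)/(175**2) = (222425/3)/30625 = (222425/3)*(1/30625) = 1271/525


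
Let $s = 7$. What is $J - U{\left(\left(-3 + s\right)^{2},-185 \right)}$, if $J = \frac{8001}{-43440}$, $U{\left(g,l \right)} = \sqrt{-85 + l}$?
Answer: $- \frac{2667}{14480} - 3 i \sqrt{30} \approx -0.18419 - 16.432 i$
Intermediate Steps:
$J = - \frac{2667}{14480}$ ($J = 8001 \left(- \frac{1}{43440}\right) = - \frac{2667}{14480} \approx -0.18419$)
$J - U{\left(\left(-3 + s\right)^{2},-185 \right)} = - \frac{2667}{14480} - \sqrt{-85 - 185} = - \frac{2667}{14480} - \sqrt{-270} = - \frac{2667}{14480} - 3 i \sqrt{30}$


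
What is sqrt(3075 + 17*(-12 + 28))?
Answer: sqrt(3347) ≈ 57.853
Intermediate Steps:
sqrt(3075 + 17*(-12 + 28)) = sqrt(3075 + 17*16) = sqrt(3075 + 272) = sqrt(3347)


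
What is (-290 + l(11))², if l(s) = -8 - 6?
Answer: 92416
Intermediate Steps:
l(s) = -14
(-290 + l(11))² = (-290 - 14)² = (-304)² = 92416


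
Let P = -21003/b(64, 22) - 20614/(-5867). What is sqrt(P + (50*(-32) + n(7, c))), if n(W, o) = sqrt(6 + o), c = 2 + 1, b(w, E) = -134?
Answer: I*sqrt(888019017765242)/786178 ≈ 37.904*I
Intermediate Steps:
c = 3
P = 125986877/786178 (P = -21003/(-134) - 20614/(-5867) = -21003*(-1/134) - 20614*(-1/5867) = 21003/134 + 20614/5867 = 125986877/786178 ≈ 160.25)
sqrt(P + (50*(-32) + n(7, c))) = sqrt(125986877/786178 + (50*(-32) + sqrt(6 + 3))) = sqrt(125986877/786178 + (-1600 + sqrt(9))) = sqrt(125986877/786178 + (-1600 + 3)) = sqrt(125986877/786178 - 1597) = sqrt(-1129539389/786178) = I*sqrt(888019017765242)/786178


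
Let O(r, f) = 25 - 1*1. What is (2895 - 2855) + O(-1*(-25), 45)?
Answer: 64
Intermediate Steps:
O(r, f) = 24 (O(r, f) = 25 - 1 = 24)
(2895 - 2855) + O(-1*(-25), 45) = (2895 - 2855) + 24 = 40 + 24 = 64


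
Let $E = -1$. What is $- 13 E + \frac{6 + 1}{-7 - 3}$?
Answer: $\frac{123}{10} \approx 12.3$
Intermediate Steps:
$- 13 E + \frac{6 + 1}{-7 - 3} = \left(-13\right) \left(-1\right) + \frac{6 + 1}{-7 - 3} = 13 + \frac{7}{-10} = 13 + 7 \left(- \frac{1}{10}\right) = 13 - \frac{7}{10} = \frac{123}{10}$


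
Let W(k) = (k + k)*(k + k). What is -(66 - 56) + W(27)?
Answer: 2906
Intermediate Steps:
W(k) = 4*k² (W(k) = (2*k)*(2*k) = 4*k²)
-(66 - 56) + W(27) = -(66 - 56) + 4*27² = -1*10 + 4*729 = -10 + 2916 = 2906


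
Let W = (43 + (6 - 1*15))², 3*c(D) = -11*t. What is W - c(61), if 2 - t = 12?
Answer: 3358/3 ≈ 1119.3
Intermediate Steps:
t = -10 (t = 2 - 1*12 = 2 - 12 = -10)
c(D) = 110/3 (c(D) = (-11*(-10))/3 = (⅓)*110 = 110/3)
W = 1156 (W = (43 + (6 - 15))² = (43 - 9)² = 34² = 1156)
W - c(61) = 1156 - 1*110/3 = 1156 - 110/3 = 3358/3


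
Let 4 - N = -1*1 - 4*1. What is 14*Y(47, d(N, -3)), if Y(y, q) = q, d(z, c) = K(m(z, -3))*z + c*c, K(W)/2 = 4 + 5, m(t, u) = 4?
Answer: 2394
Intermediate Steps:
K(W) = 18 (K(W) = 2*(4 + 5) = 2*9 = 18)
N = 9 (N = 4 - (-1*1 - 4*1) = 4 - (-1 - 4) = 4 - 1*(-5) = 4 + 5 = 9)
d(z, c) = c² + 18*z (d(z, c) = 18*z + c*c = 18*z + c² = c² + 18*z)
14*Y(47, d(N, -3)) = 14*((-3)² + 18*9) = 14*(9 + 162) = 14*171 = 2394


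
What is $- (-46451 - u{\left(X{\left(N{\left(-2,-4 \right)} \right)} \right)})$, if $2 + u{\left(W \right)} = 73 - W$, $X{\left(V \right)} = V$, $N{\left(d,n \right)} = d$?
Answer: $46524$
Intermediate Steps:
$u{\left(W \right)} = 71 - W$ ($u{\left(W \right)} = -2 - \left(-73 + W\right) = 71 - W$)
$- (-46451 - u{\left(X{\left(N{\left(-2,-4 \right)} \right)} \right)}) = - (-46451 - \left(71 - -2\right)) = - (-46451 - \left(71 + 2\right)) = - (-46451 - 73) = \left(-1\right) \left(-46524\right) = 46524$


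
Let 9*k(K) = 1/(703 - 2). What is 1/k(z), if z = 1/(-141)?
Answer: 6309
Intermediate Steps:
z = -1/141 ≈ -0.0070922
k(K) = 1/6309 (k(K) = 1/(9*(703 - 2)) = (⅑)/701 = (⅑)*(1/701) = 1/6309)
1/k(z) = 1/(1/6309) = 6309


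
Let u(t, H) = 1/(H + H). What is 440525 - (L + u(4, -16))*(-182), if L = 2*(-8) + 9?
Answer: 7027925/16 ≈ 4.3925e+5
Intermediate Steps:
L = -7 (L = -16 + 9 = -7)
u(t, H) = 1/(2*H)
440525 - (L + u(4, -16))*(-182) = 440525 - (-7 + (1/2)/(-16))*(-182) = 440525 - (-7 + (1/2)*(-1/16))*(-182) = 440525 - (-7 - 1/32)*(-182) = 440525 - (-225)*(-182)/32 = 440525 - 1*20475/16 = 440525 - 20475/16 = 7027925/16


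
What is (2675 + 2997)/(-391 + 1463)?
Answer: 709/134 ≈ 5.2910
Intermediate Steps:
(2675 + 2997)/(-391 + 1463) = 5672/1072 = 5672*(1/1072) = 709/134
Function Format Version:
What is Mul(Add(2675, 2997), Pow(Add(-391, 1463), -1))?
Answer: Rational(709, 134) ≈ 5.2910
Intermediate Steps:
Mul(Add(2675, 2997), Pow(Add(-391, 1463), -1)) = Mul(5672, Pow(1072, -1)) = Mul(5672, Rational(1, 1072)) = Rational(709, 134)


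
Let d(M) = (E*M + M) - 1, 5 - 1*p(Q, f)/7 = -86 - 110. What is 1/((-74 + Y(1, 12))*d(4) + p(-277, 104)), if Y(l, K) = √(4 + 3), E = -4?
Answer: 2369/5610978 + 13*√7/5610978 ≈ 0.00042834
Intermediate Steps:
p(Q, f) = 1407 (p(Q, f) = 35 - 7*(-86 - 110) = 35 - 7*(-196) = 35 + 1372 = 1407)
Y(l, K) = √7
d(M) = -1 - 3*M (d(M) = (-4*M + M) - 1 = -3*M - 1 = -1 - 3*M)
1/((-74 + Y(1, 12))*d(4) + p(-277, 104)) = 1/((-74 + √7)*(-1 - 3*4) + 1407) = 1/((-74 + √7)*(-1 - 12) + 1407) = 1/((-74 + √7)*(-13) + 1407) = 1/((962 - 13*√7) + 1407) = 1/(2369 - 13*√7)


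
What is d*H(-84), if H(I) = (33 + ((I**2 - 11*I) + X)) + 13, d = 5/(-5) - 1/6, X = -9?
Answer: -56119/6 ≈ -9353.2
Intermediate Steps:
d = -7/6 (d = 5*(-1/5) - 1*1/6 = -1 - 1/6 = -7/6 ≈ -1.1667)
H(I) = 37 + I**2 - 11*I (H(I) = (33 + ((I**2 - 11*I) - 9)) + 13 = (33 + (-9 + I**2 - 11*I)) + 13 = (24 + I**2 - 11*I) + 13 = 37 + I**2 - 11*I)
d*H(-84) = -7*(37 + (-84)**2 - 11*(-84))/6 = -7*(37 + 7056 + 924)/6 = -7/6*8017 = -56119/6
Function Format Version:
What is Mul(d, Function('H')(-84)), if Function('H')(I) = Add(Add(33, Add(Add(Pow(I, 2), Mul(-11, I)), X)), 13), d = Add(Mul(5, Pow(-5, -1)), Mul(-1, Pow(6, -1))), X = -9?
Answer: Rational(-56119, 6) ≈ -9353.2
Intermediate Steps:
d = Rational(-7, 6) (d = Add(Mul(5, Rational(-1, 5)), Mul(-1, Rational(1, 6))) = Add(-1, Rational(-1, 6)) = Rational(-7, 6) ≈ -1.1667)
Function('H')(I) = Add(37, Pow(I, 2), Mul(-11, I)) (Function('H')(I) = Add(Add(33, Add(Add(Pow(I, 2), Mul(-11, I)), -9)), 13) = Add(Add(33, Add(-9, Pow(I, 2), Mul(-11, I))), 13) = Add(Add(24, Pow(I, 2), Mul(-11, I)), 13) = Add(37, Pow(I, 2), Mul(-11, I)))
Mul(d, Function('H')(-84)) = Mul(Rational(-7, 6), Add(37, Pow(-84, 2), Mul(-11, -84))) = Mul(Rational(-7, 6), Add(37, 7056, 924)) = Mul(Rational(-7, 6), 8017) = Rational(-56119, 6)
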